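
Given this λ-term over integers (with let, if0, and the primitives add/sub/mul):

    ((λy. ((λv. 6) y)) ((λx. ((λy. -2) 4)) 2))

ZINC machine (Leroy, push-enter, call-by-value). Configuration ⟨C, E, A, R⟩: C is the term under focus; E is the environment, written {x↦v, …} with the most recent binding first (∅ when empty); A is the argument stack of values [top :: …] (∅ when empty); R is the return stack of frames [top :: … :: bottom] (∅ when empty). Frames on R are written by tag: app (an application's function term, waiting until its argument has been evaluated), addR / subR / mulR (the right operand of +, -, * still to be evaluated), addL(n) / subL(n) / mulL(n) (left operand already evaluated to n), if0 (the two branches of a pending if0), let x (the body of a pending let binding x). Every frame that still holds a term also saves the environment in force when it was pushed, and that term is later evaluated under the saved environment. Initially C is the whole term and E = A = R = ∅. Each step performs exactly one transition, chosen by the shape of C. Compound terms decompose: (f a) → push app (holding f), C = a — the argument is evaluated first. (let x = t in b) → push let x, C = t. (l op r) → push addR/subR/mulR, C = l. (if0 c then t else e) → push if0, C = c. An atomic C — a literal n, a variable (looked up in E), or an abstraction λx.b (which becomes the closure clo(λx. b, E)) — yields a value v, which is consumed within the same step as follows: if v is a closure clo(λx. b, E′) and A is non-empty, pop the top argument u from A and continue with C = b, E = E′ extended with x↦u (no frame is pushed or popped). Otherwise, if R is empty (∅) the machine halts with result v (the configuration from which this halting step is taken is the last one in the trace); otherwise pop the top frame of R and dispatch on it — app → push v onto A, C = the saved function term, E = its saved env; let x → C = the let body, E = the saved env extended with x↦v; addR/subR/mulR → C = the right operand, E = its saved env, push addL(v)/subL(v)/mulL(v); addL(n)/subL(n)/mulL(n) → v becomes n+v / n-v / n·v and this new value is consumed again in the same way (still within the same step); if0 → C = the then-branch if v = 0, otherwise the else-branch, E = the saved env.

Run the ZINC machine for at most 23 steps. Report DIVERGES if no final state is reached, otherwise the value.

Answer: 6

Machine steps:
[0] <C=((λy. ((λv. 6) y)) ((λx. ((λy. -2) 4)) 2)), E=∅, A=∅, R=∅>
[1] <C=((λx. ((λy. -2) 4)) 2), E=∅, A=∅, R=[app]>
[2] <C=2, E=∅, A=∅, R=[app :: app]>
[3] <C=(λx. ((λy. -2) 4)), E=∅, A=[2], R=[app]>
[4] <C=((λy. -2) 4), E={x↦2}, A=∅, R=[app]>
[5] <C=4, E={x↦2}, A=∅, R=[app :: app]>
[6] <C=(λy. -2), E={x↦2}, A=[4], R=[app]>
[7] <C=-2, E={y↦4, x↦2}, A=∅, R=[app]>
[8] <C=(λy. ((λv. 6) y)), E=∅, A=[-2], R=∅>
[9] <C=((λv. 6) y), E={y↦-2}, A=∅, R=∅>
[10] <C=y, E={y↦-2}, A=∅, R=[app]>
[11] <C=(λv. 6), E={y↦-2}, A=[-2], R=∅>
[12] <C=6, E={v↦-2, y↦-2}, A=∅, R=∅>
→ final value 6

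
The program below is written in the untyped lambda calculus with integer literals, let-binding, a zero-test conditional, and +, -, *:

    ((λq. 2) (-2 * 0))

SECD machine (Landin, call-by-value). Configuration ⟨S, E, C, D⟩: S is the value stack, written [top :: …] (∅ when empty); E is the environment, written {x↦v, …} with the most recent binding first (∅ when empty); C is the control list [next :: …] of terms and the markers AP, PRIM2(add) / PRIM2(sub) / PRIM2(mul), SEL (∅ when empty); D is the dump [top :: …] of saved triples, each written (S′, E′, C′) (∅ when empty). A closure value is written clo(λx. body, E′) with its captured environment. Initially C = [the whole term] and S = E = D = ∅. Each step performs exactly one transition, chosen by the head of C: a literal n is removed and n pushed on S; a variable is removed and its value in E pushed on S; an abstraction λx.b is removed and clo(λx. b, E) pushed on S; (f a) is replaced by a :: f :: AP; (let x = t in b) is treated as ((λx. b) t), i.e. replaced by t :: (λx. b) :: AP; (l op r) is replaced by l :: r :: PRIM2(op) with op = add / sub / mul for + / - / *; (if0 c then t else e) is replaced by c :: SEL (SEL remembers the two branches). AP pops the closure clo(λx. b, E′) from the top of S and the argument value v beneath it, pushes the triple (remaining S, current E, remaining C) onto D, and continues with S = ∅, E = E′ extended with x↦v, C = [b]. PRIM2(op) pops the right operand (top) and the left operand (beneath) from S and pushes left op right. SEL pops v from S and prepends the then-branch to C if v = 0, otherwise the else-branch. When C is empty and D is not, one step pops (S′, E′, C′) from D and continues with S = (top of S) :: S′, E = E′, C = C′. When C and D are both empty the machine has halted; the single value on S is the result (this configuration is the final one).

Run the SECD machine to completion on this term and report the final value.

step 0: <S=∅, E=∅, C=[((λq. 2) (-2 * 0))], D=∅>
step 1: <S=∅, E=∅, C=[(-2 * 0) :: (λq. 2) :: AP], D=∅>
step 2: <S=∅, E=∅, C=[-2 :: 0 :: PRIM2(mul) :: (λq. 2) :: AP], D=∅>
step 3: <S=[-2], E=∅, C=[0 :: PRIM2(mul) :: (λq. 2) :: AP], D=∅>
step 4: <S=[0 :: -2], E=∅, C=[PRIM2(mul) :: (λq. 2) :: AP], D=∅>
step 5: <S=[0], E=∅, C=[(λq. 2) :: AP], D=∅>
step 6: <S=[clo(λq. 2, ∅) :: 0], E=∅, C=[AP], D=∅>
step 7: <S=∅, E={q↦0}, C=[2], D=[(∅, ∅, ∅)]>
step 8: <S=[2], E={q↦0}, C=∅, D=[(∅, ∅, ∅)]>
step 9: <S=[2], E=∅, C=∅, D=∅>
→ final value 2

Answer: 2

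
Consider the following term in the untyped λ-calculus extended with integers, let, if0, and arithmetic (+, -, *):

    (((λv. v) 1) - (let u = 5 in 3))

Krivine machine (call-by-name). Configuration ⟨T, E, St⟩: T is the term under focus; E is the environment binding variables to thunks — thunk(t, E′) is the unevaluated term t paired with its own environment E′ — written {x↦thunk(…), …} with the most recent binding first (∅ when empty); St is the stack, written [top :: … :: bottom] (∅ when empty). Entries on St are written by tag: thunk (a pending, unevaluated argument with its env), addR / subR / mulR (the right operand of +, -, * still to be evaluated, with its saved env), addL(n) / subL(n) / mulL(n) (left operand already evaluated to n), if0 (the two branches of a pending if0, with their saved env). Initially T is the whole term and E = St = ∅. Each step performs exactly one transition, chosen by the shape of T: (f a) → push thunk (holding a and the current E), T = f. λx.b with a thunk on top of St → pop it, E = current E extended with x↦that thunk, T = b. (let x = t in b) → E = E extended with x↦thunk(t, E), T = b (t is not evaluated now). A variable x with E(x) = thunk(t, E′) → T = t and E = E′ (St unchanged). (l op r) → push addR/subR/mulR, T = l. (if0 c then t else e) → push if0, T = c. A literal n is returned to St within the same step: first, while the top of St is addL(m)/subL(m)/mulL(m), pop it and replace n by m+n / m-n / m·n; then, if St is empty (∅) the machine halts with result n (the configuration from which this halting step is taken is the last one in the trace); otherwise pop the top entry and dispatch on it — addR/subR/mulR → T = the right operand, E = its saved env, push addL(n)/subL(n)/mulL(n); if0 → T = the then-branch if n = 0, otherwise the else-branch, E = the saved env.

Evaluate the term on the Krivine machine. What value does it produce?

Answer: -2

Machine steps:
step 0: <T=(((λv. v) 1) - (let u = 5 in 3)), E=∅, St=∅>
step 1: <T=((λv. v) 1), E=∅, St=[subR]>
step 2: <T=(λv. v), E=∅, St=[thunk :: subR]>
step 3: <T=v, E={v↦thunk(1, ∅)}, St=[subR]>
step 4: <T=1, E=∅, St=[subR]>
step 5: <T=(let u = 5 in 3), E=∅, St=[subL(1)]>
step 6: <T=3, E={u↦thunk(5, ∅)}, St=[subL(1)]>
→ final value -2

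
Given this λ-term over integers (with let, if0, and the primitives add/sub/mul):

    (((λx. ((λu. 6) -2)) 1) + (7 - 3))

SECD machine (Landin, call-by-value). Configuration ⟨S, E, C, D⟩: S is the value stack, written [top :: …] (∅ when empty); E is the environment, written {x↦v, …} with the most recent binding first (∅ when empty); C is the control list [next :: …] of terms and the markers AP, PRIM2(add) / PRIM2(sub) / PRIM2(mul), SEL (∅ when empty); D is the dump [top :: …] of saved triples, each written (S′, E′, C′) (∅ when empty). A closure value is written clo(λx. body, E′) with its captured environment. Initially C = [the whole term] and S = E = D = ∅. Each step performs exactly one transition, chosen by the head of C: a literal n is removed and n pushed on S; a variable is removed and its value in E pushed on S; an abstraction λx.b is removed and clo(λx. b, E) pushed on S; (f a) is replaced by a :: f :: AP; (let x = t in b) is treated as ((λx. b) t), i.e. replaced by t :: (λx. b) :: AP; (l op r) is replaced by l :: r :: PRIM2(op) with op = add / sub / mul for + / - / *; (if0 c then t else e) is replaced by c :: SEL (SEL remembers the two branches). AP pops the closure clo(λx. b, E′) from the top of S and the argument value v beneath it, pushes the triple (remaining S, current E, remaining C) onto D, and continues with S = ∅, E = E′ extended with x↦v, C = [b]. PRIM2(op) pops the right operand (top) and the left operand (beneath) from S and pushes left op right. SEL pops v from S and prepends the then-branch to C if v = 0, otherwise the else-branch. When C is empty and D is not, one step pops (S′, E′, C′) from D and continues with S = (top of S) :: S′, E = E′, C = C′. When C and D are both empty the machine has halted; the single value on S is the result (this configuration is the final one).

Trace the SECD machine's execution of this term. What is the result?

Answer: 10

Execution trace:
t=0: [S=∅ | E=∅ | C=[(((λx. ((λu. 6) -2)) 1) + (7 - 3))] | D=∅]
t=1: [S=∅ | E=∅ | C=[((λx. ((λu. 6) -2)) 1) :: (7 - 3) :: PRIM2(add)] | D=∅]
t=2: [S=∅ | E=∅ | C=[1 :: (λx. ((λu. 6) -2)) :: AP :: (7 - 3) :: PRIM2(add)] | D=∅]
t=3: [S=[1] | E=∅ | C=[(λx. ((λu. 6) -2)) :: AP :: (7 - 3) :: PRIM2(add)] | D=∅]
t=4: [S=[clo(λx. ((λu. 6) -2), ∅) :: 1] | E=∅ | C=[AP :: (7 - 3) :: PRIM2(add)] | D=∅]
t=5: [S=∅ | E={x↦1} | C=[((λu. 6) -2)] | D=[(∅, ∅, [(7 - 3) :: PRIM2(add)])]]
t=6: [S=∅ | E={x↦1} | C=[-2 :: (λu. 6) :: AP] | D=[(∅, ∅, [(7 - 3) :: PRIM2(add)])]]
t=7: [S=[-2] | E={x↦1} | C=[(λu. 6) :: AP] | D=[(∅, ∅, [(7 - 3) :: PRIM2(add)])]]
t=8: [S=[clo(λu. 6, {x↦1}) :: -2] | E={x↦1} | C=[AP] | D=[(∅, ∅, [(7 - 3) :: PRIM2(add)])]]
t=9: [S=∅ | E={u↦-2, x↦1} | C=[6] | D=[(∅, {x↦1}, ∅) :: (∅, ∅, [(7 - 3) :: PRIM2(add)])]]
t=10: [S=[6] | E={u↦-2, x↦1} | C=∅ | D=[(∅, {x↦1}, ∅) :: (∅, ∅, [(7 - 3) :: PRIM2(add)])]]
t=11: [S=[6] | E={x↦1} | C=∅ | D=[(∅, ∅, [(7 - 3) :: PRIM2(add)])]]
t=12: [S=[6] | E=∅ | C=[(7 - 3) :: PRIM2(add)] | D=∅]
t=13: [S=[6] | E=∅ | C=[7 :: 3 :: PRIM2(sub) :: PRIM2(add)] | D=∅]
t=14: [S=[7 :: 6] | E=∅ | C=[3 :: PRIM2(sub) :: PRIM2(add)] | D=∅]
t=15: [S=[3 :: 7 :: 6] | E=∅ | C=[PRIM2(sub) :: PRIM2(add)] | D=∅]
t=16: [S=[4 :: 6] | E=∅ | C=[PRIM2(add)] | D=∅]
t=17: [S=[10] | E=∅ | C=∅ | D=∅]
→ final value 10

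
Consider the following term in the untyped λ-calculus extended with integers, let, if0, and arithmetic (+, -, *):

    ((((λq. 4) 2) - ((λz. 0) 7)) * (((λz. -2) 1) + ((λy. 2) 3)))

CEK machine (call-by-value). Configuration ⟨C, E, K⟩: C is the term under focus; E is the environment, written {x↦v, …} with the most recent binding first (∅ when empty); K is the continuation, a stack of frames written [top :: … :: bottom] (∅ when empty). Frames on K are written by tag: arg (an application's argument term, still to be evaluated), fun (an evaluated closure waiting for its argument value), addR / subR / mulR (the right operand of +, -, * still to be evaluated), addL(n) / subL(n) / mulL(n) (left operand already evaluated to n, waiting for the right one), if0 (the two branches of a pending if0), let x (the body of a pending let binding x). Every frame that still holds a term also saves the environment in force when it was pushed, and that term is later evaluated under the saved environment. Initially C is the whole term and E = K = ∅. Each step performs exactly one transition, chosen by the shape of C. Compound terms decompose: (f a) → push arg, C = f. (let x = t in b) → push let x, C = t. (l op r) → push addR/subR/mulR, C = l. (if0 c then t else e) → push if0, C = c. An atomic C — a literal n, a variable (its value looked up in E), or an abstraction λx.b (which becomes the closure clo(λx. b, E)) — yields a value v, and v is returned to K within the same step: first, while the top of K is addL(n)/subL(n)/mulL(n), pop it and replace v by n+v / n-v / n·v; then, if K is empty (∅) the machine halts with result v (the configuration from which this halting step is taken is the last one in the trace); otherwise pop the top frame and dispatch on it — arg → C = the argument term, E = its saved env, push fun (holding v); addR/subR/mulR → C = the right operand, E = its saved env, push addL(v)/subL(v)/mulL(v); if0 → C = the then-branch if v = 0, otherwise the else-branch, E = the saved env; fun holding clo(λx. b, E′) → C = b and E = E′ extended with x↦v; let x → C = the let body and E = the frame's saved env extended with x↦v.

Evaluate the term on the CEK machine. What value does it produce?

t=0: ⟨C=((((λq. 4) 2) - ((λz. 0) 7)) * (((λz. -2) 1) + ((λy. 2) 3))); E=∅; K=∅⟩
t=1: ⟨C=(((λq. 4) 2) - ((λz. 0) 7)); E=∅; K=[mulR]⟩
t=2: ⟨C=((λq. 4) 2); E=∅; K=[subR :: mulR]⟩
t=3: ⟨C=(λq. 4); E=∅; K=[arg :: subR :: mulR]⟩
t=4: ⟨C=2; E=∅; K=[fun :: subR :: mulR]⟩
t=5: ⟨C=4; E={q↦2}; K=[subR :: mulR]⟩
t=6: ⟨C=((λz. 0) 7); E=∅; K=[subL(4) :: mulR]⟩
t=7: ⟨C=(λz. 0); E=∅; K=[arg :: subL(4) :: mulR]⟩
t=8: ⟨C=7; E=∅; K=[fun :: subL(4) :: mulR]⟩
t=9: ⟨C=0; E={z↦7}; K=[subL(4) :: mulR]⟩
t=10: ⟨C=(((λz. -2) 1) + ((λy. 2) 3)); E=∅; K=[mulL(4)]⟩
t=11: ⟨C=((λz. -2) 1); E=∅; K=[addR :: mulL(4)]⟩
t=12: ⟨C=(λz. -2); E=∅; K=[arg :: addR :: mulL(4)]⟩
t=13: ⟨C=1; E=∅; K=[fun :: addR :: mulL(4)]⟩
t=14: ⟨C=-2; E={z↦1}; K=[addR :: mulL(4)]⟩
t=15: ⟨C=((λy. 2) 3); E=∅; K=[addL(-2) :: mulL(4)]⟩
t=16: ⟨C=(λy. 2); E=∅; K=[arg :: addL(-2) :: mulL(4)]⟩
t=17: ⟨C=3; E=∅; K=[fun :: addL(-2) :: mulL(4)]⟩
t=18: ⟨C=2; E={y↦3}; K=[addL(-2) :: mulL(4)]⟩
→ final value 0

Answer: 0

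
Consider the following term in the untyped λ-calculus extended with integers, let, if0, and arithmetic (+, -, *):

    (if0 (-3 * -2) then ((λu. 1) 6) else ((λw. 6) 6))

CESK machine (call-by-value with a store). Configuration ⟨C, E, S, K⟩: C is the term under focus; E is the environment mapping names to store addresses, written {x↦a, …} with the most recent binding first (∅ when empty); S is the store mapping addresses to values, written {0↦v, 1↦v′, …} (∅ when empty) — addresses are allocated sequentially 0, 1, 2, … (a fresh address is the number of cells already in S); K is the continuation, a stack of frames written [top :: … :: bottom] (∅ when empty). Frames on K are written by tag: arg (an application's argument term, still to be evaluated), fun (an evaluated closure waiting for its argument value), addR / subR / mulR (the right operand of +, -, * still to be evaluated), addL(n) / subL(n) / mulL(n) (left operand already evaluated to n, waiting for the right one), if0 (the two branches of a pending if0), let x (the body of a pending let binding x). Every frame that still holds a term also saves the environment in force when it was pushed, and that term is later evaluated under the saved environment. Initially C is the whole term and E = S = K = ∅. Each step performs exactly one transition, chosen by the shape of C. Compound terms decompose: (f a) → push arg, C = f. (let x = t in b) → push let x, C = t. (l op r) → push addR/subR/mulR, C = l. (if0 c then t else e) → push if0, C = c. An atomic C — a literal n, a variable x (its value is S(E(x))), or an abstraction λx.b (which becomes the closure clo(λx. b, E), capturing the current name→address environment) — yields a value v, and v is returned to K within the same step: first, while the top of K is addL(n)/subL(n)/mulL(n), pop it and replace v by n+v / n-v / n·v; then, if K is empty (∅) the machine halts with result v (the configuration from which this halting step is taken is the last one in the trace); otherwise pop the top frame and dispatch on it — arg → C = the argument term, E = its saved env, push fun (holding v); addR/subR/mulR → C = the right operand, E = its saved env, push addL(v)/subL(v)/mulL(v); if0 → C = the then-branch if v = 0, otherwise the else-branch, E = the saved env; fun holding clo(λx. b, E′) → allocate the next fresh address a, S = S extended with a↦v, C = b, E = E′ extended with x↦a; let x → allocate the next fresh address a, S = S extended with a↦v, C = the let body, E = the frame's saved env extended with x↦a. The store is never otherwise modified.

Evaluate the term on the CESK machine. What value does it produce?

Answer: 6

Machine steps:
step 0: [C=(if0 (-3 * -2) then ((λu. 1) 6) else ((λw. 6) 6)) | E=∅ | S=∅ | K=∅]
step 1: [C=(-3 * -2) | E=∅ | S=∅ | K=[if0]]
step 2: [C=-3 | E=∅ | S=∅ | K=[mulR :: if0]]
step 3: [C=-2 | E=∅ | S=∅ | K=[mulL(-3) :: if0]]
step 4: [C=((λw. 6) 6) | E=∅ | S=∅ | K=∅]
step 5: [C=(λw. 6) | E=∅ | S=∅ | K=[arg]]
step 6: [C=6 | E=∅ | S=∅ | K=[fun]]
step 7: [C=6 | E={w↦0} | S={0↦6} | K=∅]
→ final value 6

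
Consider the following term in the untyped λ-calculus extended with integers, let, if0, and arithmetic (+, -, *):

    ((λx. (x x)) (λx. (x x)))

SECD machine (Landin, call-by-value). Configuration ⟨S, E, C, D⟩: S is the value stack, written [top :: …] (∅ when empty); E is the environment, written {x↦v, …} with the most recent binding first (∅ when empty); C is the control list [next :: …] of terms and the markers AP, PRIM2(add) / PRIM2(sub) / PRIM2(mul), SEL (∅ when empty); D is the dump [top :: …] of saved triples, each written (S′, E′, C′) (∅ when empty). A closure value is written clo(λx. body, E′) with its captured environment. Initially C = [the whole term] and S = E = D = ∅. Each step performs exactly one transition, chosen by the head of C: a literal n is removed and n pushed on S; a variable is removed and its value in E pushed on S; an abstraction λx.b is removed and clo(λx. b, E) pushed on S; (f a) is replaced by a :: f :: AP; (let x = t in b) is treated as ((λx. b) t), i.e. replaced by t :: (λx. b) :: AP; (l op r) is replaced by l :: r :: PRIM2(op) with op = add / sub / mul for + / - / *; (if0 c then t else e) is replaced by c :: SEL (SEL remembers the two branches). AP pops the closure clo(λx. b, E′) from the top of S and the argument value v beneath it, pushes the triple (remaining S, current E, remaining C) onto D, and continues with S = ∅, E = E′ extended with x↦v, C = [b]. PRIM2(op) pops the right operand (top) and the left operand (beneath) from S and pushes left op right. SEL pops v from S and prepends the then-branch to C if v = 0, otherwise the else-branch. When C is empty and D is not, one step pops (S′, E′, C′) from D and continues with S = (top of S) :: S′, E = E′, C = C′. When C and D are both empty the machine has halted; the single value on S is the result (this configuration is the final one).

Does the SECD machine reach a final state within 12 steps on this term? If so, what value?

step 0: ⟨S=∅; E=∅; C=[((λx. (x x)) (λx. (x x)))]; D=∅⟩
step 1: ⟨S=∅; E=∅; C=[(λx. (x x)) :: (λx. (x x)) :: AP]; D=∅⟩
step 2: ⟨S=[clo(λx. (x x), ∅)]; E=∅; C=[(λx. (x x)) :: AP]; D=∅⟩
step 3: ⟨S=[clo(λx. (x x), ∅) :: clo(λx. (x x), ∅)]; E=∅; C=[AP]; D=∅⟩
step 4: ⟨S=∅; E={x↦clo(λx. (x x), ∅)}; C=[(x x)]; D=[(∅, ∅, ∅)]⟩
step 5: ⟨S=∅; E={x↦clo(λx. (x x), ∅)}; C=[x :: x :: AP]; D=[(∅, ∅, ∅)]⟩
step 6: ⟨S=[clo(λx. (x x), ∅)]; E={x↦clo(λx. (x x), ∅)}; C=[x :: AP]; D=[(∅, ∅, ∅)]⟩
step 7: ⟨S=[clo(λx. (x x), ∅) :: clo(λx. (x x), ∅)]; E={x↦clo(λx. (x x), ∅)}; C=[AP]; D=[(∅, ∅, ∅)]⟩
step 8: ⟨S=∅; E={x↦clo(λx. (x x), ∅)}; C=[(x x)]; D=[(∅, {x↦clo(λx. (x x), ∅)}, ∅) :: (∅, ∅, ∅)]⟩
step 9: ⟨S=∅; E={x↦clo(λx. (x x), ∅)}; C=[x :: x :: AP]; D=[(∅, {x↦clo(λx. (x x), ∅)}, ∅) :: (∅, ∅, ∅)]⟩
step 10: ⟨S=[clo(λx. (x x), ∅)]; E={x↦clo(λx. (x x), ∅)}; C=[x :: AP]; D=[(∅, {x↦clo(λx. (x x), ∅)}, ∅) :: (∅, ∅, ∅)]⟩
step 11: ⟨S=[clo(λx. (x x), ∅) :: clo(λx. (x x), ∅)]; E={x↦clo(λx. (x x), ∅)}; C=[AP]; D=[(∅, {x↦clo(λx. (x x), ∅)}, ∅) :: (∅, ∅, ∅)]⟩
step 12: ⟨S=∅; E={x↦clo(λx. (x x), ∅)}; C=[(x x)]; D=[(∅, {x↦clo(λx. (x x), ∅)}, ∅) :: (∅, {x↦clo(λx. (x x), ∅)}, ∅) :: (∅, ∅, ∅)]⟩
→ 12 transitions taken and the configuration is still not final: no result within 12 steps

Answer: DIVERGES (no final state within 12 steps)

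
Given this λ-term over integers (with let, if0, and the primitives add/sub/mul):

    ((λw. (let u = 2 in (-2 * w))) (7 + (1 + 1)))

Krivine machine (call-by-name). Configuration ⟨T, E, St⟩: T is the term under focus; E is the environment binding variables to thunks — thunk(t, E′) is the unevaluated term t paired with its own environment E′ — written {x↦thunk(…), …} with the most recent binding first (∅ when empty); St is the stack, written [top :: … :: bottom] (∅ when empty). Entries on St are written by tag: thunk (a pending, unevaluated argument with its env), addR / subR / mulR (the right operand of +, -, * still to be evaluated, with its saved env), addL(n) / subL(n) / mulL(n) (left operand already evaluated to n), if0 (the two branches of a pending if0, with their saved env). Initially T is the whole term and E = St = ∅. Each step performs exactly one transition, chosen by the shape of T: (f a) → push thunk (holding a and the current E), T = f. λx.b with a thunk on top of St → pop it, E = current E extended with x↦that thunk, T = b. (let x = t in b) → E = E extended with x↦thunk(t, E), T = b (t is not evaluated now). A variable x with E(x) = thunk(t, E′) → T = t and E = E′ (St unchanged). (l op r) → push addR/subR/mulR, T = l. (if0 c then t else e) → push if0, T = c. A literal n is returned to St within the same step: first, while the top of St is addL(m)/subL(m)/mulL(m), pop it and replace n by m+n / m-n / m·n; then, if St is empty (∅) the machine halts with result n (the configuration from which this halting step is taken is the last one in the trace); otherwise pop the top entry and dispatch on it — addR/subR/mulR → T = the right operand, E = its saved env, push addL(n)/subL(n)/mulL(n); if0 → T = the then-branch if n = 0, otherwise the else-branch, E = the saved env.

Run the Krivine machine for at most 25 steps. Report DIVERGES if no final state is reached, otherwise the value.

[0] ⟨T=((λw. (let u = 2 in (-2 * w))) (7 + (1 + 1))); E=∅; St=∅⟩
[1] ⟨T=(λw. (let u = 2 in (-2 * w))); E=∅; St=[thunk]⟩
[2] ⟨T=(let u = 2 in (-2 * w)); E={w↦thunk((7 + (1 + 1)), ∅)}; St=∅⟩
[3] ⟨T=(-2 * w); E={u↦thunk(2, {w↦thunk((7 + (1 + 1)), ∅)}), w↦thunk((7 + (1 + 1)), ∅)}; St=∅⟩
[4] ⟨T=-2; E={u↦thunk(2, {w↦thunk((7 + (1 + 1)), ∅)}), w↦thunk((7 + (1 + 1)), ∅)}; St=[mulR]⟩
[5] ⟨T=w; E={u↦thunk(2, {w↦thunk((7 + (1 + 1)), ∅)}), w↦thunk((7 + (1 + 1)), ∅)}; St=[mulL(-2)]⟩
[6] ⟨T=(7 + (1 + 1)); E=∅; St=[mulL(-2)]⟩
[7] ⟨T=7; E=∅; St=[addR :: mulL(-2)]⟩
[8] ⟨T=(1 + 1); E=∅; St=[addL(7) :: mulL(-2)]⟩
[9] ⟨T=1; E=∅; St=[addR :: addL(7) :: mulL(-2)]⟩
[10] ⟨T=1; E=∅; St=[addL(1) :: addL(7) :: mulL(-2)]⟩
→ final value -18

Answer: -18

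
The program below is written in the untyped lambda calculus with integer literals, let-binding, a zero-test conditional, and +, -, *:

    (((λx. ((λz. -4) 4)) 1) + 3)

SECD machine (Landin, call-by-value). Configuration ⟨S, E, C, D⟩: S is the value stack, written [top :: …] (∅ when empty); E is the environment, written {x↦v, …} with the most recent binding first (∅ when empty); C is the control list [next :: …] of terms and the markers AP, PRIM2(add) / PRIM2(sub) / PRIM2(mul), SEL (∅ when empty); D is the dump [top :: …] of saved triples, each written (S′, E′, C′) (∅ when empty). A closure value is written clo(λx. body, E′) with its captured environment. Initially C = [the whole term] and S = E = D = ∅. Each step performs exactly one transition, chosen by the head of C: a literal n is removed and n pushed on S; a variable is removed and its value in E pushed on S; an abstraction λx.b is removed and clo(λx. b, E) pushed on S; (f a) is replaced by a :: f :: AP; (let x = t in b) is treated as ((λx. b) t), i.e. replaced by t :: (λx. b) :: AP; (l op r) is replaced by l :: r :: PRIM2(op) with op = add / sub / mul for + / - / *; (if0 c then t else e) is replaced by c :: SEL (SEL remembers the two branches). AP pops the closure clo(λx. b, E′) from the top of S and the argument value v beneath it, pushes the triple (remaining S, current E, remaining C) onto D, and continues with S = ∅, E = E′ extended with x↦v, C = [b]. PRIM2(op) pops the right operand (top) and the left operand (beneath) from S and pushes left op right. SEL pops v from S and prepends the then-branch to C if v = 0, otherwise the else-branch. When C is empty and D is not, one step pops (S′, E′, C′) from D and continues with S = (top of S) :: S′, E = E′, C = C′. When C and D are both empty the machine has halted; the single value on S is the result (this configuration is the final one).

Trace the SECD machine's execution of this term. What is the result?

Answer: -1

Execution trace:
t=0: ⟨S=∅; E=∅; C=[(((λx. ((λz. -4) 4)) 1) + 3)]; D=∅⟩
t=1: ⟨S=∅; E=∅; C=[((λx. ((λz. -4) 4)) 1) :: 3 :: PRIM2(add)]; D=∅⟩
t=2: ⟨S=∅; E=∅; C=[1 :: (λx. ((λz. -4) 4)) :: AP :: 3 :: PRIM2(add)]; D=∅⟩
t=3: ⟨S=[1]; E=∅; C=[(λx. ((λz. -4) 4)) :: AP :: 3 :: PRIM2(add)]; D=∅⟩
t=4: ⟨S=[clo(λx. ((λz. -4) 4), ∅) :: 1]; E=∅; C=[AP :: 3 :: PRIM2(add)]; D=∅⟩
t=5: ⟨S=∅; E={x↦1}; C=[((λz. -4) 4)]; D=[(∅, ∅, [3 :: PRIM2(add)])]⟩
t=6: ⟨S=∅; E={x↦1}; C=[4 :: (λz. -4) :: AP]; D=[(∅, ∅, [3 :: PRIM2(add)])]⟩
t=7: ⟨S=[4]; E={x↦1}; C=[(λz. -4) :: AP]; D=[(∅, ∅, [3 :: PRIM2(add)])]⟩
t=8: ⟨S=[clo(λz. -4, {x↦1}) :: 4]; E={x↦1}; C=[AP]; D=[(∅, ∅, [3 :: PRIM2(add)])]⟩
t=9: ⟨S=∅; E={z↦4, x↦1}; C=[-4]; D=[(∅, {x↦1}, ∅) :: (∅, ∅, [3 :: PRIM2(add)])]⟩
t=10: ⟨S=[-4]; E={z↦4, x↦1}; C=∅; D=[(∅, {x↦1}, ∅) :: (∅, ∅, [3 :: PRIM2(add)])]⟩
t=11: ⟨S=[-4]; E={x↦1}; C=∅; D=[(∅, ∅, [3 :: PRIM2(add)])]⟩
t=12: ⟨S=[-4]; E=∅; C=[3 :: PRIM2(add)]; D=∅⟩
t=13: ⟨S=[3 :: -4]; E=∅; C=[PRIM2(add)]; D=∅⟩
t=14: ⟨S=[-1]; E=∅; C=∅; D=∅⟩
→ final value -1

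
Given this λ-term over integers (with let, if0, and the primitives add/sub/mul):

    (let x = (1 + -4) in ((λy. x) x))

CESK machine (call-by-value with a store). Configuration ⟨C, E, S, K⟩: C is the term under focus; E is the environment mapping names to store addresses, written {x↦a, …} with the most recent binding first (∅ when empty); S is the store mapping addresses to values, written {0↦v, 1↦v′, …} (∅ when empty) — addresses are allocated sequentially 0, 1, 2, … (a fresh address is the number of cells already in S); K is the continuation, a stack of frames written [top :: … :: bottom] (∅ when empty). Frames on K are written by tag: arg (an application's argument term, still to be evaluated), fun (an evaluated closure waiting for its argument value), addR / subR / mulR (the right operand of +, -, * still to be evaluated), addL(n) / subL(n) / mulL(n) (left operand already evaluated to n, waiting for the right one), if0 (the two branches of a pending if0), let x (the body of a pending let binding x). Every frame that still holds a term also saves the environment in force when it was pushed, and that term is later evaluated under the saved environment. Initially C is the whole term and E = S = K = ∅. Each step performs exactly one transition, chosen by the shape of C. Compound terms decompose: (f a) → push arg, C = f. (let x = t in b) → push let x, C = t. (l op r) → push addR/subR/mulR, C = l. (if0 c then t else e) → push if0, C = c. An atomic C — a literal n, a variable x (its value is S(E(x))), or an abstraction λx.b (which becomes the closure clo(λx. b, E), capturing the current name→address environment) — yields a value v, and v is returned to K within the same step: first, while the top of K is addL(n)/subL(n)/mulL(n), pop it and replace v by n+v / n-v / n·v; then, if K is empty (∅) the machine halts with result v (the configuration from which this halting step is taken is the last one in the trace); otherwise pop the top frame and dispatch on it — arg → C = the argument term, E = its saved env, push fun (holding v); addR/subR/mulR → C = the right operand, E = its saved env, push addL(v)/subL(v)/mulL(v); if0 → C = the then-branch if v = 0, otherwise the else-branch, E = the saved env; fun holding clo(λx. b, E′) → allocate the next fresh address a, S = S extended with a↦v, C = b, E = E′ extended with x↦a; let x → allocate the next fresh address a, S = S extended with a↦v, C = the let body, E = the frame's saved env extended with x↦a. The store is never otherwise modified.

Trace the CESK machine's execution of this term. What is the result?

Answer: -3

Derivation:
0. ⟨C=(let x = (1 + -4) in ((λy. x) x)); E=∅; S=∅; K=∅⟩
1. ⟨C=(1 + -4); E=∅; S=∅; K=[let x]⟩
2. ⟨C=1; E=∅; S=∅; K=[addR :: let x]⟩
3. ⟨C=-4; E=∅; S=∅; K=[addL(1) :: let x]⟩
4. ⟨C=((λy. x) x); E={x↦0}; S={0↦-3}; K=∅⟩
5. ⟨C=(λy. x); E={x↦0}; S={0↦-3}; K=[arg]⟩
6. ⟨C=x; E={x↦0}; S={0↦-3}; K=[fun]⟩
7. ⟨C=x; E={y↦1, x↦0}; S={0↦-3, 1↦-3}; K=∅⟩
→ final value -3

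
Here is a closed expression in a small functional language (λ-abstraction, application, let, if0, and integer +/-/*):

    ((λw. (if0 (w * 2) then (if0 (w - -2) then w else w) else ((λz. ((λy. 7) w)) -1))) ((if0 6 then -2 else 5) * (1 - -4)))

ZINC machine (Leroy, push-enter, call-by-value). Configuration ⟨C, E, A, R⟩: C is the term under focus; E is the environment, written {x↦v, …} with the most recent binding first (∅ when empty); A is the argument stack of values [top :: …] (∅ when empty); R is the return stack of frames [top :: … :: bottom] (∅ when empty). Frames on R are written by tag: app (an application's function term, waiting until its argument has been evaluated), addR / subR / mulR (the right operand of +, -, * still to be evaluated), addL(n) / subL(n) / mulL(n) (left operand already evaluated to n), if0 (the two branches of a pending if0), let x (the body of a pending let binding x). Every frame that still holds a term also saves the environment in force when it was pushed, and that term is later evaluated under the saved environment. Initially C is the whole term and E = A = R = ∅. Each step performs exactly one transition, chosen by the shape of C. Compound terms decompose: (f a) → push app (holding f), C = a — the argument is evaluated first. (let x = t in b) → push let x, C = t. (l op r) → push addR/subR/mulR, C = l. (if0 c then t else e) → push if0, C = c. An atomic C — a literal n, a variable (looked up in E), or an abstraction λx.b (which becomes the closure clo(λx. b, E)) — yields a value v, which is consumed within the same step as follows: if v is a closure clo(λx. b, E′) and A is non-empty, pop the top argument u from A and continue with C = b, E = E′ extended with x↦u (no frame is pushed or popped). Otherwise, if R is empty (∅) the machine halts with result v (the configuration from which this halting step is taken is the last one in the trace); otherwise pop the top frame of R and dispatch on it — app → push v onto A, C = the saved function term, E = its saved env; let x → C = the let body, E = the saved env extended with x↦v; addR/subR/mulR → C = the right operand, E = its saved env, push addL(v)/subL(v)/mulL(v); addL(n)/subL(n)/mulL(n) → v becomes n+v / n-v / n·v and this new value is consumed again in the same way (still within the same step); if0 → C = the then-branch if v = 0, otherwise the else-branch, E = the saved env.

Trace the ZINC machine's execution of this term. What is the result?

t=0: <C=((λw. (if0 (w * 2) then (if0 (w - -2) then w else w) else ((λz. ((λy. 7) w)) -1))) ((if0 6 then -2 else 5) * (1 - -4))), E=∅, A=∅, R=∅>
t=1: <C=((if0 6 then -2 else 5) * (1 - -4)), E=∅, A=∅, R=[app]>
t=2: <C=(if0 6 then -2 else 5), E=∅, A=∅, R=[mulR :: app]>
t=3: <C=6, E=∅, A=∅, R=[if0 :: mulR :: app]>
t=4: <C=5, E=∅, A=∅, R=[mulR :: app]>
t=5: <C=(1 - -4), E=∅, A=∅, R=[mulL(5) :: app]>
t=6: <C=1, E=∅, A=∅, R=[subR :: mulL(5) :: app]>
t=7: <C=-4, E=∅, A=∅, R=[subL(1) :: mulL(5) :: app]>
t=8: <C=(λw. (if0 (w * 2) then (if0 (w - -2) then w else w) else ((λz. ((λy. 7) w)) -1))), E=∅, A=[25], R=∅>
t=9: <C=(if0 (w * 2) then (if0 (w - -2) then w else w) else ((λz. ((λy. 7) w)) -1)), E={w↦25}, A=∅, R=∅>
t=10: <C=(w * 2), E={w↦25}, A=∅, R=[if0]>
t=11: <C=w, E={w↦25}, A=∅, R=[mulR :: if0]>
t=12: <C=2, E={w↦25}, A=∅, R=[mulL(25) :: if0]>
t=13: <C=((λz. ((λy. 7) w)) -1), E={w↦25}, A=∅, R=∅>
t=14: <C=-1, E={w↦25}, A=∅, R=[app]>
t=15: <C=(λz. ((λy. 7) w)), E={w↦25}, A=[-1], R=∅>
t=16: <C=((λy. 7) w), E={z↦-1, w↦25}, A=∅, R=∅>
t=17: <C=w, E={z↦-1, w↦25}, A=∅, R=[app]>
t=18: <C=(λy. 7), E={z↦-1, w↦25}, A=[25], R=∅>
t=19: <C=7, E={y↦25, z↦-1, w↦25}, A=∅, R=∅>
→ final value 7

Answer: 7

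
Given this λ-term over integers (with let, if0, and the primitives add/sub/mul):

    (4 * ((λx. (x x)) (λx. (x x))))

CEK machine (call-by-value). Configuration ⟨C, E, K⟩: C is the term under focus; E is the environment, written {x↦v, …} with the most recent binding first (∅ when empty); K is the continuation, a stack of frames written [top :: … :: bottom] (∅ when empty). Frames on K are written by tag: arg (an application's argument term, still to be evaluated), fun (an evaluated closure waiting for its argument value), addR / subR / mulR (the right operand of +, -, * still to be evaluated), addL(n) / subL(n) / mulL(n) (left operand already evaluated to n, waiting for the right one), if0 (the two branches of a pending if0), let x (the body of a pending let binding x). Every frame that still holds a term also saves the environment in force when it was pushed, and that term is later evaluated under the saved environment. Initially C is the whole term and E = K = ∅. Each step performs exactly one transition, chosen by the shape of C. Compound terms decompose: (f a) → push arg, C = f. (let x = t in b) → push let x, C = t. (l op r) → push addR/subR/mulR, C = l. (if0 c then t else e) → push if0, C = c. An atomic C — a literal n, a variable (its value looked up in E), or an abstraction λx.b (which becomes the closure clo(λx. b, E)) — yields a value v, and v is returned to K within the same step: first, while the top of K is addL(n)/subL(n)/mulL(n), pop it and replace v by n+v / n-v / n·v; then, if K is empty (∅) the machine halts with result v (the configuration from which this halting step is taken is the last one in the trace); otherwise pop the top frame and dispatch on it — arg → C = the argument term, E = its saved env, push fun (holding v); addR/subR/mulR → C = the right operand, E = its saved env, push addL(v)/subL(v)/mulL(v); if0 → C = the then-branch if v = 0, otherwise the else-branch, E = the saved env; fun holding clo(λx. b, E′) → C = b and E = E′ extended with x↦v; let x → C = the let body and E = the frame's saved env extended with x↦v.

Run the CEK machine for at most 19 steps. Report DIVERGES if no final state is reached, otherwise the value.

t=0: ⟨C=(4 * ((λx. (x x)) (λx. (x x)))); E=∅; K=∅⟩
t=1: ⟨C=4; E=∅; K=[mulR]⟩
t=2: ⟨C=((λx. (x x)) (λx. (x x))); E=∅; K=[mulL(4)]⟩
t=3: ⟨C=(λx. (x x)); E=∅; K=[arg :: mulL(4)]⟩
t=4: ⟨C=(λx. (x x)); E=∅; K=[fun :: mulL(4)]⟩
t=5: ⟨C=(x x); E={x↦clo(λx. (x x), ∅)}; K=[mulL(4)]⟩
t=6: ⟨C=x; E={x↦clo(λx. (x x), ∅)}; K=[arg :: mulL(4)]⟩
t=7: ⟨C=x; E={x↦clo(λx. (x x), ∅)}; K=[fun :: mulL(4)]⟩
… configuration repeats with period 3 (steps 5–7 recur indefinitely) …

Answer: DIVERGES (no final state within 19 steps)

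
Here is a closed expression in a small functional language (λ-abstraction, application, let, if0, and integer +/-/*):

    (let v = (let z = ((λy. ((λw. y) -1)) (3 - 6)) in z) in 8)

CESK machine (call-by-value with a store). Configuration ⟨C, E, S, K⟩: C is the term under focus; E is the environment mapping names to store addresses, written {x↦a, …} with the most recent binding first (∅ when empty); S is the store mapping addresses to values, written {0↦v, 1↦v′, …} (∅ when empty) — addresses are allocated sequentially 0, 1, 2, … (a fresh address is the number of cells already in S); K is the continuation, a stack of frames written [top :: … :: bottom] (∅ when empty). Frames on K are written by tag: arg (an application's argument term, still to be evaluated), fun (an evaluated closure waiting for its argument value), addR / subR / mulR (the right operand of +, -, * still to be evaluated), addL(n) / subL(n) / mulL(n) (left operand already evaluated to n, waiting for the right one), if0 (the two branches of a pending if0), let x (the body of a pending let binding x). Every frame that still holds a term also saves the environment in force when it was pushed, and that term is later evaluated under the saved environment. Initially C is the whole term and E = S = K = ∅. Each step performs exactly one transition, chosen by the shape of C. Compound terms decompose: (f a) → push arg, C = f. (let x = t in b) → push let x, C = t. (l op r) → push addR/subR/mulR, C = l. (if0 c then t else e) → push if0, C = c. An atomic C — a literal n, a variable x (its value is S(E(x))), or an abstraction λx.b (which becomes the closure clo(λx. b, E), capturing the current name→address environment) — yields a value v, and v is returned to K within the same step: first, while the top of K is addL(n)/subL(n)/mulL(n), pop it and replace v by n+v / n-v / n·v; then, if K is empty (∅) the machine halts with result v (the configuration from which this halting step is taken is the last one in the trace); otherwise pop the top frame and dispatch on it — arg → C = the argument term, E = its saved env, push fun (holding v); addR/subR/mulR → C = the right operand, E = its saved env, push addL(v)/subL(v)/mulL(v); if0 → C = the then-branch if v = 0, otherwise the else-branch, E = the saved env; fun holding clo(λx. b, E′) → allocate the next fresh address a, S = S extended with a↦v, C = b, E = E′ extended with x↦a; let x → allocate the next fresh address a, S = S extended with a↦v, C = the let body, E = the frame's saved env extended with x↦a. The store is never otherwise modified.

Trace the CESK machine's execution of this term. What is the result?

step 0: <C=(let v = (let z = ((λy. ((λw. y) -1)) (3 - 6)) in z) in 8), E=∅, S=∅, K=∅>
step 1: <C=(let z = ((λy. ((λw. y) -1)) (3 - 6)) in z), E=∅, S=∅, K=[let v]>
step 2: <C=((λy. ((λw. y) -1)) (3 - 6)), E=∅, S=∅, K=[let z :: let v]>
step 3: <C=(λy. ((λw. y) -1)), E=∅, S=∅, K=[arg :: let z :: let v]>
step 4: <C=(3 - 6), E=∅, S=∅, K=[fun :: let z :: let v]>
step 5: <C=3, E=∅, S=∅, K=[subR :: fun :: let z :: let v]>
step 6: <C=6, E=∅, S=∅, K=[subL(3) :: fun :: let z :: let v]>
step 7: <C=((λw. y) -1), E={y↦0}, S={0↦-3}, K=[let z :: let v]>
step 8: <C=(λw. y), E={y↦0}, S={0↦-3}, K=[arg :: let z :: let v]>
step 9: <C=-1, E={y↦0}, S={0↦-3}, K=[fun :: let z :: let v]>
step 10: <C=y, E={w↦1, y↦0}, S={0↦-3, 1↦-1}, K=[let z :: let v]>
step 11: <C=z, E={z↦2}, S={0↦-3, 1↦-1, 2↦-3}, K=[let v]>
step 12: <C=8, E={v↦3}, S={0↦-3, 1↦-1, 2↦-3, 3↦-3}, K=∅>
→ final value 8

Answer: 8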